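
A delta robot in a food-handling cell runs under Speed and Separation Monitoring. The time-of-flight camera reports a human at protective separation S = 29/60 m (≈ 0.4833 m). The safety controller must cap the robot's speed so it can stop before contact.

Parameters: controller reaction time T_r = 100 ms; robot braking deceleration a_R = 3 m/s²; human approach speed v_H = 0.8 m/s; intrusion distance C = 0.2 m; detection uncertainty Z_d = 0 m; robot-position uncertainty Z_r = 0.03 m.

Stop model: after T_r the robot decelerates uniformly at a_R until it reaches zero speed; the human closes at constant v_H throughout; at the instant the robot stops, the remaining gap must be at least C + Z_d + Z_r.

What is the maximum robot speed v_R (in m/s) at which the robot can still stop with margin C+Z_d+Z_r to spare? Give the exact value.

at the boundary: (1/6)·v² + (11/30)·v + (-13/75) = 0
  disc = (11/30)² − 4·(1/6)·(-13/75) = 1/4 ; √disc = 1/2
  v_R = (−(11/30) + 1/2) / (2·(1/6)) = 2/5 m/s
check:
T_s = v_R/a_R = (2/5)/3 = 0.1333 s
robot in T_r: 0.4000·0.1000 = 0.0400 m
braking distance = 0.4000²/(2·3.0000) = 0.0267 m
person approaches 0.8000·(0.1000+0.1333) = 0.1867 m
residual clearance needed = 0.2000+0.0000+0.0300 = 0.2300 m
sum ≈ 0.0400+0.0267+0.1867+0.2300 ≈ 0.4833 m = S ✓

v_R_max = 2/5 m/s = 0.4000 m/s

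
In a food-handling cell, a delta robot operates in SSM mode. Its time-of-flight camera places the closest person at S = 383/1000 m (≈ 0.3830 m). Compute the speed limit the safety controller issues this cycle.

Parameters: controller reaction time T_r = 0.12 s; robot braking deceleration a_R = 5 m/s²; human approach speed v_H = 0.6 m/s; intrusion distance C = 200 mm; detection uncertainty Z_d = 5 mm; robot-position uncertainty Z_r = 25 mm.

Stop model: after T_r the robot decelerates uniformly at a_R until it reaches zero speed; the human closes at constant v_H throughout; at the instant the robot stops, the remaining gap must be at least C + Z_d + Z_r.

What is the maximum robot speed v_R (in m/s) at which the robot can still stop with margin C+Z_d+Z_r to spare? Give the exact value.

v_R_max = 3/10 m/s = 0.3000 m/s

quadratic (1/10)·v² + (6/25)·v + (-81/1000) = 0
  disc = (6/25)² − 4·(1/10)·(-81/1000) = 9/100 ; √disc = 3/10
  v_R = (−(6/25) + 3/10) / (2·(1/10)) = 3/10 m/s
check:
T_s = v_R/a_R = (3/10)/5 = 0.0600 s
reaction-phase robot travel = 0.3000·0.1200 = 0.0360 m
robot covers 0.3000·0.0600 − ½·5.0000·0.0600² = 0.0090 m while stopping
human over T_r+T_s: 0.6000·(0.1200+0.0600) = 0.1080 m
residual clearance needed = 0.2000+0.0050+0.0250 = 0.2300 m
sum ≈ 0.0360+0.0090+0.1080+0.2300 ≈ 0.3830 m = S ✓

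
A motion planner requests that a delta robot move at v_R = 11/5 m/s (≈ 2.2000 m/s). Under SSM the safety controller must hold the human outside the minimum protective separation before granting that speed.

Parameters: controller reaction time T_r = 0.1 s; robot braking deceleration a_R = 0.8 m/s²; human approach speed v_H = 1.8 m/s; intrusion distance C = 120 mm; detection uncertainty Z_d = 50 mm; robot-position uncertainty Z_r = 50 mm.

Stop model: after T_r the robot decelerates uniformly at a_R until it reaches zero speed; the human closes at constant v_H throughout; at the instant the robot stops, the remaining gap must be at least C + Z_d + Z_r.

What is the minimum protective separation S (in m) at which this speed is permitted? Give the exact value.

T_s = v_R/a_R = (11/5)/(4/5) = 2.7500 s
robot covers v_R·T_r = 2.2000·0.1000 = 0.2200 m before braking
braking distance = 2.2000²/(2·0.8000) = 3.0250 m
person approaches 1.8000·(0.1000+2.7500) = 5.1300 m
margins: 0.1200+0.0500+0.0500 = 0.2200 m
S_min ≈ 0.2200+3.0250+5.1300+0.2200  ⇒  S_min = 1719/200 m

S_min = 1719/200 m = 8.5950 m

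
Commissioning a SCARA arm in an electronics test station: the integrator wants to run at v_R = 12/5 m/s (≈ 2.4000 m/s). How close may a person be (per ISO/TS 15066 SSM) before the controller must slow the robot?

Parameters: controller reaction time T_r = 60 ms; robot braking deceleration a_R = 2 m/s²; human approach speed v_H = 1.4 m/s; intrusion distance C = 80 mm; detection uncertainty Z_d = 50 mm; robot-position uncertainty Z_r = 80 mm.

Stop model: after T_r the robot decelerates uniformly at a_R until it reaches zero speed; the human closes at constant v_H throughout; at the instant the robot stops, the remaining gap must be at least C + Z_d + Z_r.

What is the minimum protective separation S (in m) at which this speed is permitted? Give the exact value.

stop time T_s = (12/5)/2 = 1.2000 s
reaction-phase robot travel = 2.4000·0.0600 = 0.1440 m
braking distance = 2.4000²/(2·2.0000) = 1.4400 m
person approaches 1.4000·(0.0600+1.2000) = 1.7640 m
margins: 0.0800+0.0500+0.0800 = 0.2100 m
S_min ≈ 0.1440+1.4400+1.7640+0.2100  ⇒  S_min = 1779/500 m

S_min = 1779/500 m = 3.5580 m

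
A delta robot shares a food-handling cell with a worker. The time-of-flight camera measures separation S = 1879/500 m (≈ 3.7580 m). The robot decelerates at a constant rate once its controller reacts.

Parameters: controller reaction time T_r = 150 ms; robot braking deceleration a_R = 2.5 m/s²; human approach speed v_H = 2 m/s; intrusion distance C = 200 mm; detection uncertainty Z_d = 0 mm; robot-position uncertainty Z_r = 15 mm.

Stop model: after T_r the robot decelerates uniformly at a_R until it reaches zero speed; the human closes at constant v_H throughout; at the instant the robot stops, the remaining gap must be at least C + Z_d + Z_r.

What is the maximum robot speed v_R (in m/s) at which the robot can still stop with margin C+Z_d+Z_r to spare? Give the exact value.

v_R_max = 23/10 m/s = 2.3000 m/s

at the boundary: (1/5)·v² + (19/20)·v + (-3243/1000) = 0
  disc = (19/20)² − 4·(1/5)·(-3243/1000) = 34969/10000 ; √disc = 187/100
  v_R = (−(19/20) + 187/100) / (2·(1/5)) = 23/10 m/s
check:
T_s = v_R/a_R = (23/10)/(5/2) = 0.9200 s
robot in T_r: 2.3000·0.1500 = 0.3450 m
robot covers 2.3000·0.9200 − ½·2.5000·0.9200² = 1.0580 m while stopping
human over T_r+T_s: 2.0000·(0.1500+0.9200) = 2.1400 m
margins: 0.2000+0.0000+0.0150 = 0.2150 m
sum ≈ 0.3450+1.0580+2.1400+0.2150 ≈ 3.7580 m = S ✓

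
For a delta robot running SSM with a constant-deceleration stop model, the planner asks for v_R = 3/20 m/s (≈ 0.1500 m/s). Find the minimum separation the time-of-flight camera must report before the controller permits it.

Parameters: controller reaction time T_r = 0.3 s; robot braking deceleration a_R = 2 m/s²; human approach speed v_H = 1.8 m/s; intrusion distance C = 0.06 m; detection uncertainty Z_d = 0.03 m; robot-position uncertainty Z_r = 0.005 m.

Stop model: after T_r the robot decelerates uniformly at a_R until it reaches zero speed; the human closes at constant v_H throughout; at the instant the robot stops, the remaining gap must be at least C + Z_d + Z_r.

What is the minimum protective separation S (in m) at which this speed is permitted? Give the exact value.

braking lasts T_s = (3/20)/2 = 0.0750 s
robot covers v_R·T_r = 0.1500·0.3000 = 0.0450 m before braking
braking distance = 0.1500²/(2·2.0000) = 0.0056 m
person approaches 1.8000·(0.3000+0.0750) = 0.6750 m
residual clearance needed = 0.0600+0.0300+0.0050 = 0.0950 m
S_min ≈ 0.0450+0.0056+0.6750+0.0950  ⇒  S_min = 1313/1600 m

S_min = 1313/1600 m = 0.8206 m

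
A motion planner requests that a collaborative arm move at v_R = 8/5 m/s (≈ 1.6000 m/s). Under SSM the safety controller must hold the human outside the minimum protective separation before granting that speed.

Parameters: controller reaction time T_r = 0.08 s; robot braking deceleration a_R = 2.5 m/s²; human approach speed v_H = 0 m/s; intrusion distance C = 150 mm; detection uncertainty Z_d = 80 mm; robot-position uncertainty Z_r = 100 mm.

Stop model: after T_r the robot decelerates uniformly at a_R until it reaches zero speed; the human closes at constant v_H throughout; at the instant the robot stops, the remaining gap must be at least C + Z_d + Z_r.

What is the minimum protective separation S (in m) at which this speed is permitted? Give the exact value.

T_s = v_R/a_R = (8/5)/(5/2) = 0.6400 s
reaction-phase robot travel = 1.6000·0.0800 = 0.1280 m
braking distance = 1.6000²/(2·2.5000) = 0.5120 m
human closes 0.0000·0.7200 = 0.0000 m
C+Z_d+Z_r = 0.1500+0.0800+0.1000 = 0.3300 m
S_min ≈ 0.1280+0.5120+0.0000+0.3300  ⇒  S_min = 97/100 m

S_min = 97/100 m = 0.9700 m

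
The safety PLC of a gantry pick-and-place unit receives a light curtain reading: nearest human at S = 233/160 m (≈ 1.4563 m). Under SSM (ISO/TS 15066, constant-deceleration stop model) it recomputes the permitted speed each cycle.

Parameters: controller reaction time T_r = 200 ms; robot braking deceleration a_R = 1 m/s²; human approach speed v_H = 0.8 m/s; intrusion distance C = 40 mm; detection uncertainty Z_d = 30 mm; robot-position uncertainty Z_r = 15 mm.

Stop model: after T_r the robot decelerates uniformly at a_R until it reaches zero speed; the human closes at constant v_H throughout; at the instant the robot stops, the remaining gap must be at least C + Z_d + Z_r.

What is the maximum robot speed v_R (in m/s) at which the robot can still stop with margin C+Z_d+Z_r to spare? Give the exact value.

v_R_max = 17/20 m/s = 0.8500 m/s

collect terms ⇒ (1/2)·v_R² + (1)·v_R + (-969/800) = 0
  disc = (1)² − 4·(1/2)·(-969/800) = 1369/400 ; √disc = 37/20
  v_R = (−(1) + 37/20) / (2·(1/2)) = 17/20 m/s
check:
T_s = v_R/a_R = (17/20)/1 = 0.8500 s
reaction-phase robot travel = 0.8500·0.2000 = 0.1700 m
braking distance = 0.8500²/(2·1.0000) = 0.3613 m
human over T_r+T_s: 0.8000·(0.2000+0.8500) = 0.8400 m
C+Z_d+Z_r = 0.0400+0.0300+0.0150 = 0.0850 m
sum ≈ 0.1700+0.3613+0.8400+0.0850 ≈ 1.4563 m = S ✓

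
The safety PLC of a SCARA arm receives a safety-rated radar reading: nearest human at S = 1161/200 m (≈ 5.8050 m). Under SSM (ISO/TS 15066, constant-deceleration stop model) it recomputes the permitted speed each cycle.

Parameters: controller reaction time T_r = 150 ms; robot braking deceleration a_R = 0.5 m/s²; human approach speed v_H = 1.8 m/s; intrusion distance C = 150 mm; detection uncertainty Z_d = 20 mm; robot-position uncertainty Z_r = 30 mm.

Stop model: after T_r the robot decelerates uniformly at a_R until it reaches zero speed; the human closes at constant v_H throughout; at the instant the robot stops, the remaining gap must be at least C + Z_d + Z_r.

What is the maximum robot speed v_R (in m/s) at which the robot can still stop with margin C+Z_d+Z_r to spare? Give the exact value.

v_R_max = 11/10 m/s = 1.1000 m/s

at the boundary: (1)·v² + (15/4)·v + (-1067/200) = 0
  disc = (15/4)² − 4·(1)·(-1067/200) = 14161/400 ; √disc = 119/20
  v_R = (−(15/4) + 119/20) / (2·(1)) = 11/10 m/s
check:
braking lasts T_s = (11/10)/(1/2) = 2.2000 s
robot in T_r: 1.1000·0.1500 = 0.1650 m
braking distance = 1.1000²/(2·0.5000) = 1.2100 m
human closes 1.8000·2.3500 = 4.2300 m
C+Z_d+Z_r = 0.1500+0.0200+0.0300 = 0.2000 m
sum ≈ 0.1650+1.2100+4.2300+0.2000 ≈ 5.8050 m = S ✓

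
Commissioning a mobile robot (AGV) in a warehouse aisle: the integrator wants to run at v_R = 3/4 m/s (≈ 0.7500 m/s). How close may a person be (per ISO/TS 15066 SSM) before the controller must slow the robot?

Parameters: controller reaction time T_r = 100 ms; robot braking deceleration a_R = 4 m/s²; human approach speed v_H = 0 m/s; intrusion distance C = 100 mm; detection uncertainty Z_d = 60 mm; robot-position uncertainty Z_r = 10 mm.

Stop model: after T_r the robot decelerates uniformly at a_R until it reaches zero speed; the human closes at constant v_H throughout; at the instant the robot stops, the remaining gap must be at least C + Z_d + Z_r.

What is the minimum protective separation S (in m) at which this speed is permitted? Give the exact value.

braking lasts T_s = (3/4)/4 = 0.1875 s
reaction-phase robot travel = 0.7500·0.1000 = 0.0750 m
robot under decel: 0.7500²/(2·4.0000) = 0.0703 m
person approaches 0.0000·(0.1000+0.1875) = 0.0000 m
C+Z_d+Z_r = 0.1000+0.0600+0.0100 = 0.1700 m
S_min ≈ 0.0750+0.0703+0.0000+0.1700  ⇒  S_min = 1009/3200 m

S_min = 1009/3200 m = 0.3153 m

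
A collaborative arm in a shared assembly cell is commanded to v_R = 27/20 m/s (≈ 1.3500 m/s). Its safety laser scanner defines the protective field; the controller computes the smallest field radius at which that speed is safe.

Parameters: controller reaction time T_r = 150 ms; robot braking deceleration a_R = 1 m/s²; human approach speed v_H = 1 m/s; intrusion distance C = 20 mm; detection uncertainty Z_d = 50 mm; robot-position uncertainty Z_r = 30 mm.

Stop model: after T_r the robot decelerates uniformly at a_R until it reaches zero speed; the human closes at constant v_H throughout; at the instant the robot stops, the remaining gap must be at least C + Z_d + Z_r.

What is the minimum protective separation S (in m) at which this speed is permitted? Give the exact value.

stop time T_s = (27/20)/1 = 1.3500 s
robot in T_r: 1.3500·0.1500 = 0.2025 m
robot covers 1.3500·1.3500 − ½·1.0000·1.3500² = 0.9113 m while stopping
human closes 1.0000·1.5000 = 1.5000 m
C+Z_d+Z_r = 0.0200+0.0500+0.0300 = 0.1000 m
S_min ≈ 0.2025+0.9113+1.5000+0.1000  ⇒  S_min = 2171/800 m

S_min = 2171/800 m = 2.7138 m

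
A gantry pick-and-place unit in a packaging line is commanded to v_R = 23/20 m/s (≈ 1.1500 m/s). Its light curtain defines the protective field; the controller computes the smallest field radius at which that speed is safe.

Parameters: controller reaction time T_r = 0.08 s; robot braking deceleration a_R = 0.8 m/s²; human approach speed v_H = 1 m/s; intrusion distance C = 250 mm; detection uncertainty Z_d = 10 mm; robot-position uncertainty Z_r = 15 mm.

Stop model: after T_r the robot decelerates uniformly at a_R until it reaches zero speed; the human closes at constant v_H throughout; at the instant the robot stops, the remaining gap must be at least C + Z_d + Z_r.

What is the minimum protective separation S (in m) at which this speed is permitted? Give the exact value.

braking lasts T_s = (23/20)/(4/5) = 1.4375 s
reaction-phase robot travel = 1.1500·0.0800 = 0.0920 m
braking distance = 1.1500²/(2·0.8000) = 0.8266 m
human over T_r+T_s: 1.0000·(0.0800+1.4375) = 1.5175 m
C+Z_d+Z_r = 0.2500+0.0100+0.0150 = 0.2750 m
S_min ≈ 0.0920+0.8266+1.5175+0.2750  ⇒  S_min = 43377/16000 m

S_min = 43377/16000 m = 2.7111 m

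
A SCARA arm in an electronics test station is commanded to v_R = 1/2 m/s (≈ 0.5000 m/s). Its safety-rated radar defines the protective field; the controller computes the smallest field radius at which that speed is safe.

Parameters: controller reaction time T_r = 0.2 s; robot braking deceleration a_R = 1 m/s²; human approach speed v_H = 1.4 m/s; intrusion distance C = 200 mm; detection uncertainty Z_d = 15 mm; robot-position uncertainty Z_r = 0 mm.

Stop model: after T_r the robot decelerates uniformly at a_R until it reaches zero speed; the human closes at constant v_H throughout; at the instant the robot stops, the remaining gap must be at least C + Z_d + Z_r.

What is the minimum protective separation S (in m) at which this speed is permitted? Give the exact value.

S_min = 71/50 m = 1.4200 m

T_s = v_R/a_R = (1/2)/1 = 0.5000 s
reaction-phase robot travel = 0.5000·0.2000 = 0.1000 m
robot under decel: 0.5000²/(2·1.0000) = 0.1250 m
person approaches 1.4000·(0.2000+0.5000) = 0.9800 m
residual clearance needed = 0.2000+0.0150+0.0000 = 0.2150 m
S_min ≈ 0.1000+0.1250+0.9800+0.2150  ⇒  S_min = 71/50 m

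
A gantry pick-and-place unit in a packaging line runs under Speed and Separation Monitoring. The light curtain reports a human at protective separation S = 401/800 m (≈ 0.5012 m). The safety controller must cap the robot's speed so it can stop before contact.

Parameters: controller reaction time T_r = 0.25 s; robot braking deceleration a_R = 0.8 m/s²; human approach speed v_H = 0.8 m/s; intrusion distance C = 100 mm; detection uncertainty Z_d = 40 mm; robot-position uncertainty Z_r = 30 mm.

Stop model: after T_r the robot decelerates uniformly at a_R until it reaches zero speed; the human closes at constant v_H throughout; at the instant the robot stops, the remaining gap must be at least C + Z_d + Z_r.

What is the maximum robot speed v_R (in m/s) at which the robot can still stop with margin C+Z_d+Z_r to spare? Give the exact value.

at the boundary: (5/8)·v² + (5/4)·v + (-21/160) = 0
  disc = (5/4)² − 4·(5/8)·(-21/160) = 121/64 ; √disc = 11/8
  v_R = (−(5/4) + 11/8) / (2·(5/8)) = 1/10 m/s
check:
T_s = v_R/a_R = (1/10)/(4/5) = 0.1250 s
robot in T_r: 0.1000·0.2500 = 0.0250 m
robot covers 0.1000·0.1250 − ½·0.8000·0.1250² = 0.0063 m while stopping
human closes 0.8000·0.3750 = 0.3000 m
C+Z_d+Z_r = 0.1000+0.0400+0.0300 = 0.1700 m
sum ≈ 0.0250+0.0063+0.3000+0.1700 ≈ 0.5012 m = S ✓

v_R_max = 1/10 m/s = 0.1000 m/s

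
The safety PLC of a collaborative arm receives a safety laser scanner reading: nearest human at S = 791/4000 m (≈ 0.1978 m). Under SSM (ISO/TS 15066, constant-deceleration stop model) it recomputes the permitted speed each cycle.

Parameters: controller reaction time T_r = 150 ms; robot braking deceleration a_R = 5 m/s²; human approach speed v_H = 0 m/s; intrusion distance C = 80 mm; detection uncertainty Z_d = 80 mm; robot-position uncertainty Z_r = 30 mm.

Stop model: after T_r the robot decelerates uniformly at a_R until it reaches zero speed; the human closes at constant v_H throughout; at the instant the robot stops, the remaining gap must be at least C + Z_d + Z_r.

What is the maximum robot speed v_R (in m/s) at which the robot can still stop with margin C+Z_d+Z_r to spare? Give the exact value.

v_R_max = 1/20 m/s = 0.0500 m/s

quadratic (1/10)·v² + (3/20)·v + (-31/4000) = 0
  disc = (3/20)² − 4·(1/10)·(-31/4000) = 16/625 ; √disc = 4/25
  v_R = (−(3/20) + 4/25) / (2·(1/10)) = 1/20 m/s
check:
T_s = v_R/a_R = (1/20)/5 = 0.0100 s
robot covers v_R·T_r = 0.0500·0.1500 = 0.0075 m before braking
robot covers 0.0500·0.0100 − ½·5.0000·0.0100² = 0.0003 m while stopping
human over T_r+T_s: 0.0000·(0.1500+0.0100) = 0.0000 m
C+Z_d+Z_r = 0.0800+0.0800+0.0300 = 0.1900 m
sum ≈ 0.0075+0.0003+0.0000+0.1900 ≈ 0.1978 m = S ✓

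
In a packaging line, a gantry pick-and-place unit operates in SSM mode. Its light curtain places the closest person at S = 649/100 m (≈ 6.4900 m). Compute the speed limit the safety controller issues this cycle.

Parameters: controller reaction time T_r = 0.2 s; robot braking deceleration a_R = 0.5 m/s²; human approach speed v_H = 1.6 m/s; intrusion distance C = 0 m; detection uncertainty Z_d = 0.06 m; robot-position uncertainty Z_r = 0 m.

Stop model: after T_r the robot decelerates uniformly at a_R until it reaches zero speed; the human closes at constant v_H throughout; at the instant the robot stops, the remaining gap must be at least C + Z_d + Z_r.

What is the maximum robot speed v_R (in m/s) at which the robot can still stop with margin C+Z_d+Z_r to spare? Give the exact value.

at the boundary: (1)·v² + (17/5)·v + (-611/100) = 0
  disc = (17/5)² − 4·(1)·(-611/100) = 36 ; √disc = 6
  v_R = (−(17/5) + 6) / (2·(1)) = 13/10 m/s
check:
braking lasts T_s = (13/10)/(1/2) = 2.6000 s
robot in T_r: 1.3000·0.2000 = 0.2600 m
braking distance = 1.3000²/(2·0.5000) = 1.6900 m
person approaches 1.6000·(0.2000+2.6000) = 4.4800 m
C+Z_d+Z_r = 0.0000+0.0600+0.0000 = 0.0600 m
sum ≈ 0.2600+1.6900+4.4800+0.0600 ≈ 6.4900 m = S ✓

v_R_max = 13/10 m/s = 1.3000 m/s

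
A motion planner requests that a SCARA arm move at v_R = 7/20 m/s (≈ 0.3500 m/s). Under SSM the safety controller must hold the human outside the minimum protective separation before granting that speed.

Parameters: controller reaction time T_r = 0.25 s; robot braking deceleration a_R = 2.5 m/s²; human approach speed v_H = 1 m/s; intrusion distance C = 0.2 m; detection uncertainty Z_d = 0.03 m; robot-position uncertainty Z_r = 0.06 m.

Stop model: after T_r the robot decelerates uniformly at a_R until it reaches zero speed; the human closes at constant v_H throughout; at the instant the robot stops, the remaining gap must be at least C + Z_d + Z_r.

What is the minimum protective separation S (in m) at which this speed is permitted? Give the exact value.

S_min = 99/125 m = 0.7920 m

T_s = v_R/a_R = (7/20)/(5/2) = 0.1400 s
robot covers v_R·T_r = 0.3500·0.2500 = 0.0875 m before braking
robot under decel: 0.3500²/(2·2.5000) = 0.0245 m
human over T_r+T_s: 1.0000·(0.2500+0.1400) = 0.3900 m
C+Z_d+Z_r = 0.2000+0.0300+0.0600 = 0.2900 m
S_min ≈ 0.0875+0.0245+0.3900+0.2900  ⇒  S_min = 99/125 m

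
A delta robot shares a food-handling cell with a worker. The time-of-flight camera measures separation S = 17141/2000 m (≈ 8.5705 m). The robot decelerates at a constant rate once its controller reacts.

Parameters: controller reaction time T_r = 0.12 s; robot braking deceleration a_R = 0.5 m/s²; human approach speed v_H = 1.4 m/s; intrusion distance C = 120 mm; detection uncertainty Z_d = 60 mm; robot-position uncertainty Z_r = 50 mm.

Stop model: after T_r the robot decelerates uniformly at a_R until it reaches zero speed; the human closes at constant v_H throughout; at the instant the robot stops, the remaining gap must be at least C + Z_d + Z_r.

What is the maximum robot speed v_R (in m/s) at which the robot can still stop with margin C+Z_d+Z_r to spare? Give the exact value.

v_R_max = 7/4 m/s = 1.7500 m/s

quadratic (1)·v² + (73/25)·v + (-3269/400) = 0
  disc = (73/25)² − 4·(1)·(-3269/400) = 103041/2500 ; √disc = 321/50
  v_R = (−(73/25) + 321/50) / (2·(1)) = 7/4 m/s
check:
stop time T_s = (7/4)/(1/2) = 3.5000 s
robot in T_r: 1.7500·0.1200 = 0.2100 m
robot covers 1.7500·3.5000 − ½·0.5000·3.5000² = 3.0625 m while stopping
human over T_r+T_s: 1.4000·(0.1200+3.5000) = 5.0680 m
C+Z_d+Z_r = 0.1200+0.0600+0.0500 = 0.2300 m
sum ≈ 0.2100+3.0625+5.0680+0.2300 ≈ 8.5705 m = S ✓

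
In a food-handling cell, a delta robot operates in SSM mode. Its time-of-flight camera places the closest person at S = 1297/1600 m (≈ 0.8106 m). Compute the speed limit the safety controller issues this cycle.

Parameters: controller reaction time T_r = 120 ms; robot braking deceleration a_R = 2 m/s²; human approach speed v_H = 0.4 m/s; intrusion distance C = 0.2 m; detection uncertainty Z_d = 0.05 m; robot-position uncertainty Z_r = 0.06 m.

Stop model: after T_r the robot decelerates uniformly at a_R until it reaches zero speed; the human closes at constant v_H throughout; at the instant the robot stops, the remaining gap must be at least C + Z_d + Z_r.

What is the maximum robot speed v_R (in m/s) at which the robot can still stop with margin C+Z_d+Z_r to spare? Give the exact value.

collect terms ⇒ (1/4)·v_R² + (8/25)·v_R + (-3621/8000) = 0
  disc = (8/25)² − 4·(1/4)·(-3621/8000) = 22201/40000 ; √disc = 149/200
  v_R = (−(8/25) + 149/200) / (2·(1/4)) = 17/20 m/s
check:
braking lasts T_s = (17/20)/2 = 0.4250 s
robot in T_r: 0.8500·0.1200 = 0.1020 m
robot covers 0.8500·0.4250 − ½·2.0000·0.4250² = 0.1806 m while stopping
person approaches 0.4000·(0.1200+0.4250) = 0.2180 m
margins: 0.2000+0.0500+0.0600 = 0.3100 m
sum ≈ 0.1020+0.1806+0.2180+0.3100 ≈ 0.8106 m = S ✓

v_R_max = 17/20 m/s = 0.8500 m/s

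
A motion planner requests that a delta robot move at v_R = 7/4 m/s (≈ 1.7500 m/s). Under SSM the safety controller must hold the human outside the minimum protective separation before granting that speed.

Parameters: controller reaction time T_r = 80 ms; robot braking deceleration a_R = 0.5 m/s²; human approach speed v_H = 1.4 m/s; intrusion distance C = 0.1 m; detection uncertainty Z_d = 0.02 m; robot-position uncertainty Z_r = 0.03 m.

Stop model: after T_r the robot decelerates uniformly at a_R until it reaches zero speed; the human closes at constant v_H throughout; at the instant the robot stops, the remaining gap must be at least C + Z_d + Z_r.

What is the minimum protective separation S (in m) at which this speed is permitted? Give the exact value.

S_min = 16729/2000 m = 8.3645 m

braking lasts T_s = (7/4)/(1/2) = 3.5000 s
robot covers v_R·T_r = 1.7500·0.0800 = 0.1400 m before braking
robot under decel: 1.7500²/(2·0.5000) = 3.0625 m
human closes 1.4000·3.5800 = 5.0120 m
residual clearance needed = 0.1000+0.0200+0.0300 = 0.1500 m
S_min ≈ 0.1400+3.0625+5.0120+0.1500  ⇒  S_min = 16729/2000 m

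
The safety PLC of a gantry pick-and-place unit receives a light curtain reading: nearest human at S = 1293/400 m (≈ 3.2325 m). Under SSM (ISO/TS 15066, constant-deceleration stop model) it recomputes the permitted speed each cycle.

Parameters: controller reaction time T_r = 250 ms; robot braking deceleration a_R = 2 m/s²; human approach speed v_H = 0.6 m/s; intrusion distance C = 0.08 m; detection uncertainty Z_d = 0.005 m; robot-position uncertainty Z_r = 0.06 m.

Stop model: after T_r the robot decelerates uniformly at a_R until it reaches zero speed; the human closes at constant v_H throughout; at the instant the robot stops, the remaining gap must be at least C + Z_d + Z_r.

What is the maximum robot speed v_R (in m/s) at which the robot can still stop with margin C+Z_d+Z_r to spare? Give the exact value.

at the boundary: (1/4)·v² + (11/20)·v + (-47/16) = 0
  disc = (11/20)² − 4·(1/4)·(-47/16) = 81/25 ; √disc = 9/5
  v_R = (−(11/20) + 9/5) / (2·(1/4)) = 5/2 m/s
check:
T_s = v_R/a_R = (5/2)/2 = 1.2500 s
robot covers v_R·T_r = 2.5000·0.2500 = 0.6250 m before braking
robot covers 2.5000·1.2500 − ½·2.0000·1.2500² = 1.5625 m while stopping
human closes 0.6000·1.5000 = 0.9000 m
margins: 0.0800+0.0050+0.0600 = 0.1450 m
sum ≈ 0.6250+1.5625+0.9000+0.1450 ≈ 3.2325 m = S ✓

v_R_max = 5/2 m/s = 2.5000 m/s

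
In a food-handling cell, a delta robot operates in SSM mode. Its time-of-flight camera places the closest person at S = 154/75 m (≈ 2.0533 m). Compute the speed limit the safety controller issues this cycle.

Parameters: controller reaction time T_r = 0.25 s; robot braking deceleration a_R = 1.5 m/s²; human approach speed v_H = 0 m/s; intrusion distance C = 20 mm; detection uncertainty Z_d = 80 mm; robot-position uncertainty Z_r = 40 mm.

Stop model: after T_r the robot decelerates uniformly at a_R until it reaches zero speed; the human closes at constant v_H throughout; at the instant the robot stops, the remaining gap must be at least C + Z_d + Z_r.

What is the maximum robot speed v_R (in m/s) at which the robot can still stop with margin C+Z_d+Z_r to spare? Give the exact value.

at the boundary: (1/3)·v² + (1/4)·v + (-287/150) = 0
  disc = (1/4)² − 4·(1/3)·(-287/150) = 9409/3600 ; √disc = 97/60
  v_R = (−(1/4) + 97/60) / (2·(1/3)) = 41/20 m/s
check:
braking lasts T_s = (41/20)/(3/2) = 1.3667 s
robot covers v_R·T_r = 2.0500·0.2500 = 0.5125 m before braking
robot covers 2.0500·1.3667 − ½·1.5000·1.3667² = 1.4008 m while stopping
person approaches 0.0000·(0.2500+1.3667) = 0.0000 m
residual clearance needed = 0.0200+0.0800+0.0400 = 0.1400 m
sum ≈ 0.5125+1.4008+0.0000+0.1400 ≈ 2.0533 m = S ✓

v_R_max = 41/20 m/s = 2.0500 m/s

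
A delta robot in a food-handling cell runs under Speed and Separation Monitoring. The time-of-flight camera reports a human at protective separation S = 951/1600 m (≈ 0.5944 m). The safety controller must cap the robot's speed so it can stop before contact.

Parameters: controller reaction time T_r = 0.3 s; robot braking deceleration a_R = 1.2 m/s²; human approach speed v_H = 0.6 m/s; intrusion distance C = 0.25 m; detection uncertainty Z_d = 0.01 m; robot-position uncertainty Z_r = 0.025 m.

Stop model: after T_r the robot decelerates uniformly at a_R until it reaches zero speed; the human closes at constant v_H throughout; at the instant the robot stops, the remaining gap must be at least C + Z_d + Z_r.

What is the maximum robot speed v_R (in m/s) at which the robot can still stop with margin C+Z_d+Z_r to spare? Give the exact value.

v_R_max = 3/20 m/s = 0.1500 m/s

collect terms ⇒ (5/12)·v_R² + (4/5)·v_R + (-207/1600) = 0
  disc = (4/5)² − 4·(5/12)·(-207/1600) = 1369/1600 ; √disc = 37/40
  v_R = (−(4/5) + 37/40) / (2·(5/12)) = 3/20 m/s
check:
braking lasts T_s = (3/20)/(6/5) = 0.1250 s
reaction-phase robot travel = 0.1500·0.3000 = 0.0450 m
braking distance = 0.1500²/(2·1.2000) = 0.0094 m
human closes 0.6000·0.4250 = 0.2550 m
margins: 0.2500+0.0100+0.0250 = 0.2850 m
sum ≈ 0.0450+0.0094+0.2550+0.2850 ≈ 0.5944 m = S ✓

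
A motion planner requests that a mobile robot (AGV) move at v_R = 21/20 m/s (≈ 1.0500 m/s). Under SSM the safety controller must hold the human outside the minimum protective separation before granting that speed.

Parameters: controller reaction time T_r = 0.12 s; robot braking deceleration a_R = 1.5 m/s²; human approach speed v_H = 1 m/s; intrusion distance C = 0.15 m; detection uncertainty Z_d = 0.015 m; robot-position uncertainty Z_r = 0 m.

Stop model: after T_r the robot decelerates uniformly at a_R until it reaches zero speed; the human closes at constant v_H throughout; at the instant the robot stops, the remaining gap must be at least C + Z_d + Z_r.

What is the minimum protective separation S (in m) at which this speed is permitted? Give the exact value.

stop time T_s = (21/20)/(3/2) = 0.7000 s
reaction-phase robot travel = 1.0500·0.1200 = 0.1260 m
robot covers 1.0500·0.7000 − ½·1.5000·0.7000² = 0.3675 m while stopping
human over T_r+T_s: 1.0000·(0.1200+0.7000) = 0.8200 m
residual clearance needed = 0.1500+0.0150+0.0000 = 0.1650 m
S_min ≈ 0.1260+0.3675+0.8200+0.1650  ⇒  S_min = 2957/2000 m

S_min = 2957/2000 m = 1.4785 m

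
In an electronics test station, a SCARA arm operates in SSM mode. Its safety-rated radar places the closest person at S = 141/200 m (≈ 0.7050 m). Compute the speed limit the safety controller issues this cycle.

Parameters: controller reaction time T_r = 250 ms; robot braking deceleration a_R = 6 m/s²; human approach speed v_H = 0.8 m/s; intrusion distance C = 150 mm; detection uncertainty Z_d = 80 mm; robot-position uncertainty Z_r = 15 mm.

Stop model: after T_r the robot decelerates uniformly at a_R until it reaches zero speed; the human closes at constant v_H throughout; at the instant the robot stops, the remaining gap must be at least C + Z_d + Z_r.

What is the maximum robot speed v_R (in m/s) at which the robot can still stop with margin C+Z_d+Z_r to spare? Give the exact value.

collect terms ⇒ (1/12)·v_R² + (23/60)·v_R + (-13/50) = 0
  disc = (23/60)² − 4·(1/12)·(-13/50) = 841/3600 ; √disc = 29/60
  v_R = (−(23/60) + 29/60) / (2·(1/12)) = 3/5 m/s
check:
T_s = v_R/a_R = (3/5)/6 = 0.1000 s
reaction-phase robot travel = 0.6000·0.2500 = 0.1500 m
robot covers 0.6000·0.1000 − ½·6.0000·0.1000² = 0.0300 m while stopping
human closes 0.8000·0.3500 = 0.2800 m
residual clearance needed = 0.1500+0.0800+0.0150 = 0.2450 m
sum ≈ 0.1500+0.0300+0.2800+0.2450 ≈ 0.7050 m = S ✓

v_R_max = 3/5 m/s = 0.6000 m/s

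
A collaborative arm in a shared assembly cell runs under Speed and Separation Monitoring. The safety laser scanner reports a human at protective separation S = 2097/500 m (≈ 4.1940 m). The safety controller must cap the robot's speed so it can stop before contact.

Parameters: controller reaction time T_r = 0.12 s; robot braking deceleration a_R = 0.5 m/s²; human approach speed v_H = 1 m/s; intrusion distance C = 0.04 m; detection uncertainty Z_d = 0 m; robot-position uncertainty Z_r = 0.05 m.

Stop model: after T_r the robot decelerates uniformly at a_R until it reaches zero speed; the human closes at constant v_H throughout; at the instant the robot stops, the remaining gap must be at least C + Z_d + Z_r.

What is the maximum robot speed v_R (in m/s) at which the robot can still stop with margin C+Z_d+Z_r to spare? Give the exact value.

collect terms ⇒ (1)·v_R² + (53/25)·v_R + (-498/125) = 0
  disc = (53/25)² − 4·(1)·(-498/125) = 12769/625 ; √disc = 113/25
  v_R = (−(53/25) + 113/25) / (2·(1)) = 6/5 m/s
check:
stop time T_s = (6/5)/(1/2) = 2.4000 s
robot covers v_R·T_r = 1.2000·0.1200 = 0.1440 m before braking
braking distance = 1.2000²/(2·0.5000) = 1.4400 m
human closes 1.0000·2.5200 = 2.5200 m
C+Z_d+Z_r = 0.0400+0.0000+0.0500 = 0.0900 m
sum ≈ 0.1440+1.4400+2.5200+0.0900 ≈ 4.1940 m = S ✓

v_R_max = 6/5 m/s = 1.2000 m/s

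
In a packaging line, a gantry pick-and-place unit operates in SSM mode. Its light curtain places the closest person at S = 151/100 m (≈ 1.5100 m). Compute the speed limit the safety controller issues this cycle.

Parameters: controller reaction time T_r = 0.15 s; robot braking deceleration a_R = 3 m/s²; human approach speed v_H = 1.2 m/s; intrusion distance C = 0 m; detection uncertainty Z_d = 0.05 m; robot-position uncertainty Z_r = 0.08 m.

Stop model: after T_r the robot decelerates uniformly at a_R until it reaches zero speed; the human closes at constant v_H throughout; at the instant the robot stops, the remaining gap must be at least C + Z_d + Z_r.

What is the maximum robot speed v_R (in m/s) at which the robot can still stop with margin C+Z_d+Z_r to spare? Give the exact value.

at the boundary: (1/6)·v² + (11/20)·v + (-6/5) = 0
  disc = (11/20)² − 4·(1/6)·(-6/5) = 441/400 ; √disc = 21/20
  v_R = (−(11/20) + 21/20) / (2·(1/6)) = 3/2 m/s
check:
T_s = v_R/a_R = (3/2)/3 = 0.5000 s
robot in T_r: 1.5000·0.1500 = 0.2250 m
robot covers 1.5000·0.5000 − ½·3.0000·0.5000² = 0.3750 m while stopping
person approaches 1.2000·(0.1500+0.5000) = 0.7800 m
margins: 0.0000+0.0500+0.0800 = 0.1300 m
sum ≈ 0.2250+0.3750+0.7800+0.1300 ≈ 1.5100 m = S ✓

v_R_max = 3/2 m/s = 1.5000 m/s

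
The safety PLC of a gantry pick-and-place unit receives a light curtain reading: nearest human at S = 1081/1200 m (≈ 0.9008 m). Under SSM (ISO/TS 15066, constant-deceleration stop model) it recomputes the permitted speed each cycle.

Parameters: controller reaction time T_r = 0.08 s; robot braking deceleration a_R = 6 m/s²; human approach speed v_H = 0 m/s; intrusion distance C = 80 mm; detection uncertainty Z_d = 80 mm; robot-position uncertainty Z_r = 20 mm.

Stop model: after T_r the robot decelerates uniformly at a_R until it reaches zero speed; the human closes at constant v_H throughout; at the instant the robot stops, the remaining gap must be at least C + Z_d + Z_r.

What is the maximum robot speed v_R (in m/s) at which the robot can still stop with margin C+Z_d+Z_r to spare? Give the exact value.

quadratic (1/12)·v² + (2/25)·v + (-173/240) = 0
  disc = (2/25)² − 4·(1/12)·(-173/240) = 22201/90000 ; √disc = 149/300
  v_R = (−(2/25) + 149/300) / (2·(1/12)) = 5/2 m/s
check:
braking lasts T_s = (5/2)/6 = 0.4167 s
robot covers v_R·T_r = 2.5000·0.0800 = 0.2000 m before braking
robot covers 2.5000·0.4167 − ½·6.0000·0.4167² = 0.5208 m while stopping
human closes 0.0000·0.4967 = 0.0000 m
C+Z_d+Z_r = 0.0800+0.0800+0.0200 = 0.1800 m
sum ≈ 0.2000+0.5208+0.0000+0.1800 ≈ 0.9008 m = S ✓

v_R_max = 5/2 m/s = 2.5000 m/s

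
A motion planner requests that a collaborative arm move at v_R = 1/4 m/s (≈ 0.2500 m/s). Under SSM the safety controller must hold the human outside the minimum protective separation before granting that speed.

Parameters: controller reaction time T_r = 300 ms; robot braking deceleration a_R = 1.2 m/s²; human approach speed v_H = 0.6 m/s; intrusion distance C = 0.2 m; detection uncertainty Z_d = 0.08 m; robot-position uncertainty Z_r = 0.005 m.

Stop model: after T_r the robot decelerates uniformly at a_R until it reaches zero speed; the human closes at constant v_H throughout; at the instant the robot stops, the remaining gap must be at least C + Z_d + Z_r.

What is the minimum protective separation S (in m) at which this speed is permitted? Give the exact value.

T_s = v_R/a_R = (1/4)/(6/5) = 0.2083 s
robot in T_r: 0.2500·0.3000 = 0.0750 m
robot under decel: 0.2500²/(2·1.2000) = 0.0260 m
human over T_r+T_s: 0.6000·(0.3000+0.2083) = 0.3050 m
margins: 0.2000+0.0800+0.0050 = 0.2850 m
S_min ≈ 0.0750+0.0260+0.3050+0.2850  ⇒  S_min = 3317/4800 m

S_min = 3317/4800 m = 0.6910 m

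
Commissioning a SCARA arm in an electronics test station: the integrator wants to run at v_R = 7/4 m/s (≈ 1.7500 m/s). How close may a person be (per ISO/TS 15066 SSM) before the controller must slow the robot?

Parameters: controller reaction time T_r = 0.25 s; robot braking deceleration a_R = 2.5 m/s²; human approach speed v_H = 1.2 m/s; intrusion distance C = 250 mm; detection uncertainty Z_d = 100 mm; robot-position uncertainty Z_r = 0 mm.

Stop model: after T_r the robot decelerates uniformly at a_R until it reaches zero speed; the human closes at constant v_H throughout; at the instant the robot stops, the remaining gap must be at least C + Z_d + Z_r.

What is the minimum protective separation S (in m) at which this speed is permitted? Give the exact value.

stop time T_s = (7/4)/(5/2) = 0.7000 s
robot in T_r: 1.7500·0.2500 = 0.4375 m
braking distance = 1.7500²/(2·2.5000) = 0.6125 m
human over T_r+T_s: 1.2000·(0.2500+0.7000) = 1.1400 m
C+Z_d+Z_r = 0.2500+0.1000+0.0000 = 0.3500 m
S_min ≈ 0.4375+0.6125+1.1400+0.3500  ⇒  S_min = 127/50 m

S_min = 127/50 m = 2.5400 m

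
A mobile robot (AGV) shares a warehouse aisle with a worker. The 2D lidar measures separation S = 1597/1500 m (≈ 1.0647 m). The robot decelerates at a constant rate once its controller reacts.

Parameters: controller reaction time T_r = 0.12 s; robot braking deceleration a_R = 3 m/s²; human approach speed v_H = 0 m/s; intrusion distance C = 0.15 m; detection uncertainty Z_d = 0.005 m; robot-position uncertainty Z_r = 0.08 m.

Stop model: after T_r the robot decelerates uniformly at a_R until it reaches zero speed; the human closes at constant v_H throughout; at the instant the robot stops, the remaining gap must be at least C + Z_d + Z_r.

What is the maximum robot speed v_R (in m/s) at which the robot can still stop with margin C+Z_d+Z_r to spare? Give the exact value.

v_R_max = 19/10 m/s = 1.9000 m/s

at the boundary: (1/6)·v² + (3/25)·v + (-2489/3000) = 0
  disc = (3/25)² − 4·(1/6)·(-2489/3000) = 12769/22500 ; √disc = 113/150
  v_R = (−(3/25) + 113/150) / (2·(1/6)) = 19/10 m/s
check:
stop time T_s = (19/10)/3 = 0.6333 s
robot covers v_R·T_r = 1.9000·0.1200 = 0.2280 m before braking
robot under decel: 1.9000²/(2·3.0000) = 0.6017 m
human over T_r+T_s: 0.0000·(0.1200+0.6333) = 0.0000 m
margins: 0.1500+0.0050+0.0800 = 0.2350 m
sum ≈ 0.2280+0.6017+0.0000+0.2350 ≈ 1.0647 m = S ✓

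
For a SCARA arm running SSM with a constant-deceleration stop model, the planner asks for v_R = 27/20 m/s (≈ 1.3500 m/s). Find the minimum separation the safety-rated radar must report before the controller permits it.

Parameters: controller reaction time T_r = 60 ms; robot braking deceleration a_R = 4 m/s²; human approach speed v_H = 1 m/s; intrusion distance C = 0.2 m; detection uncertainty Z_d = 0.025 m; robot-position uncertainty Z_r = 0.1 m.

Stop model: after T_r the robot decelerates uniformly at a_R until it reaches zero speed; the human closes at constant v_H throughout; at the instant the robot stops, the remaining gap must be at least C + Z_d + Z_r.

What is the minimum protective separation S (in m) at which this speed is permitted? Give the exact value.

S_min = 16501/16000 m = 1.0313 m

braking lasts T_s = (27/20)/4 = 0.3375 s
robot covers v_R·T_r = 1.3500·0.0600 = 0.0810 m before braking
robot under decel: 1.3500²/(2·4.0000) = 0.2278 m
human closes 1.0000·0.3975 = 0.3975 m
residual clearance needed = 0.2000+0.0250+0.1000 = 0.3250 m
S_min ≈ 0.0810+0.2278+0.3975+0.3250  ⇒  S_min = 16501/16000 m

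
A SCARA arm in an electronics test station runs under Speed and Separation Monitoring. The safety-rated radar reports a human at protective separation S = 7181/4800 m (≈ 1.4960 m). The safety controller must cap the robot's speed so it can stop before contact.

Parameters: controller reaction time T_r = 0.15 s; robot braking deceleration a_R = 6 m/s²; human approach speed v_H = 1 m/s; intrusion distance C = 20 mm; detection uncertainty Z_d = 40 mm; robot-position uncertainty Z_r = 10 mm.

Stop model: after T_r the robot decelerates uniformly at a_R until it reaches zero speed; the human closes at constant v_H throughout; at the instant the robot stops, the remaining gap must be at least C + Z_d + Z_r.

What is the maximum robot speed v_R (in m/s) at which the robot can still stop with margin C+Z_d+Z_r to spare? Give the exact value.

at the boundary: (1/12)·v² + (19/60)·v + (-245/192) = 0
  disc = (19/60)² − 4·(1/12)·(-245/192) = 841/1600 ; √disc = 29/40
  v_R = (−(19/60) + 29/40) / (2·(1/12)) = 49/20 m/s
check:
braking lasts T_s = (49/20)/6 = 0.4083 s
robot covers v_R·T_r = 2.4500·0.1500 = 0.3675 m before braking
braking distance = 2.4500²/(2·6.0000) = 0.5002 m
human closes 1.0000·0.5583 = 0.5583 m
residual clearance needed = 0.0200+0.0400+0.0100 = 0.0700 m
sum ≈ 0.3675+0.5002+0.5583+0.0700 ≈ 1.4960 m = S ✓

v_R_max = 49/20 m/s = 2.4500 m/s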